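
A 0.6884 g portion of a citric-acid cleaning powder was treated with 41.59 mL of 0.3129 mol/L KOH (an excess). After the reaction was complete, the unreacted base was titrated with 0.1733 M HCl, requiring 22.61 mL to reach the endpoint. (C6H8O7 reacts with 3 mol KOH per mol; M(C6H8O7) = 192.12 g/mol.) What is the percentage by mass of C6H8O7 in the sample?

84.6%

Total n(KOH) added = 0.3129 x 0.04159 = 0.01301 mol.
n(HCl) used = 0.1733 x 0.02261 = 0.003918 mol, which equals the excess n(KOH).
So n(KOH) consumed by the sample = 0.01301 - 0.003918 = 0.009095 mol.
n(C6H8O7) = 0.009095 / 3 = 0.003032 mol.
mass C6H8O7 = 0.003032 x 192.12 = 0.5825 g, so %C6H8O7 = 0.5825/0.6884 x 100 = 84.6%.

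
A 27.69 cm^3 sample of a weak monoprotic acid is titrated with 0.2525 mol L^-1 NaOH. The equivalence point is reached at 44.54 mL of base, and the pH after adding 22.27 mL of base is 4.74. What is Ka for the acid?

1.8 x 10^-5

22.27 mL is half of the equivalence volume, so this is the half-equivalence point where [HA] = [A^-].
At half-equivalence pH = pKa, so pKa = 4.74.
Ka = 10^(-4.74) = 1.8 x 10^-5.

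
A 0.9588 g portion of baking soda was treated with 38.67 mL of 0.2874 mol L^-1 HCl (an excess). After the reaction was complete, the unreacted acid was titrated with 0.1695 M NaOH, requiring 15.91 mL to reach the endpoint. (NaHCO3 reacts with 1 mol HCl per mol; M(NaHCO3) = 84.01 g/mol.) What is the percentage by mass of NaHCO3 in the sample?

Total n(HCl) added = 0.2874 x 0.03867 = 0.01111 mol.
n(NaOH) used = 0.1695 x 0.01591 = 0.002697 mol, which equals the excess n(HCl).
So n(HCl) consumed by the sample = 0.01111 - 0.002697 = 0.008417 mol.
n(NaHCO3) = 0.008417 / 1 = 0.008417 mol.
mass NaHCO3 = 0.008417 x 84.01 = 0.7071 g, so %NaHCO3 = 0.7071/0.9588 x 100 = 73.7%.

73.7%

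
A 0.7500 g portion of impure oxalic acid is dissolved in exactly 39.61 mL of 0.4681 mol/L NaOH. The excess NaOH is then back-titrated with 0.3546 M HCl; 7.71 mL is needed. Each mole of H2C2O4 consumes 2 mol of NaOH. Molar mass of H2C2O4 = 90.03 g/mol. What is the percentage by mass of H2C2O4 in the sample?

94.9%

Total n(NaOH) added = 0.4681 x 0.03961 = 0.01854 mol.
n(HCl) used = 0.3546 x 0.007710 = 0.002734 mol, which equals the excess n(NaOH).
So n(NaOH) consumed by the sample = 0.01854 - 0.002734 = 0.01581 mol.
n(H2C2O4) = 0.01581 / 2 = 0.007904 mol.
mass H2C2O4 = 0.007904 x 90.03 = 0.7116 g, so %H2C2O4 = 0.7116/0.7500 x 100 = 94.9%.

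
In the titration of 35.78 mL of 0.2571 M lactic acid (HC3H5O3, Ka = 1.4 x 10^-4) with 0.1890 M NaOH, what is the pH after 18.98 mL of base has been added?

3.66

Initial n(HC3H5O3) = 0.2571 x 0.03578 = 0.009199 mol.
n(NaOH) added = 0.1890 x 0.01898 = 0.003587 mol, converting that many moles of HC3H5O3 to C3H5O3-.
Remaining n(HC3H5O3) = 0.005612 mol; n(C3H5O3-) = 0.003587 mol.
By Henderson-Hasselbalch, pH = pKa + log([A^-]/[HA]) = 3.85 + log(0.003587/0.005612) = 3.85 + (-0.19) = 3.66.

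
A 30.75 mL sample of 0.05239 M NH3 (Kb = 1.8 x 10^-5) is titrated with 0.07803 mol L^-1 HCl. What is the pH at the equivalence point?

5.38

n(NH3) = 0.05239 x 0.03075 = 0.001611 mol; V(HCl) at equivalence = 0.001611/0.07803 = 0.02065 L.
At equivalence the base is fully converted to NH4+; total volume = 0.05140 L, so [NH4+] = 0.001611/0.05140 = 0.03134 M.
Ka(NH4+) = Kw/Kb = 1.0e-14 / 1.8 x 10^-5 = 5.56e-10.
[H^+] = sqrt(Ka x [NH4+]) = sqrt(5.56e-10 x 0.03134) = 4.17e-6 M.
pH = -log(4.17e-6) = 5.38.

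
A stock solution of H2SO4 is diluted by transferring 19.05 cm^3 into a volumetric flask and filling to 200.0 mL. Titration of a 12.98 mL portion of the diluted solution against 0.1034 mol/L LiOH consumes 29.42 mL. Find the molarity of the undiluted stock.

n(LiOH) = 0.1034 x 0.02942 = 0.003042 mol.
n(H2SO4) in the aliquot = 0.003042 x 1/2 = 0.001521 mol.
[diluted H2SO4] = 0.001521 / 0.01298 = 0.1172 M.
Dilution factor = 200.0/19.05 = 10.50, so [stock] = 0.1172 x 10.50 = 1.23 M.

1.23 M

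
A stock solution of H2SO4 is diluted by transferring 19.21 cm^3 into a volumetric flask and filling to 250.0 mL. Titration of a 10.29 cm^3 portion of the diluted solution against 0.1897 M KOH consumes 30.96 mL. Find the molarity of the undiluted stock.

3.71 M

n(KOH) = 0.1897 x 0.03096 = 0.005873 mol.
n(H2SO4) in the aliquot = 0.005873 x 1/2 = 0.002937 mol.
[diluted H2SO4] = 0.002937 / 0.01029 = 0.2854 M.
Dilution factor = 250.0/19.21 = 13.01, so [stock] = 0.2854 x 13.01 = 3.71 M.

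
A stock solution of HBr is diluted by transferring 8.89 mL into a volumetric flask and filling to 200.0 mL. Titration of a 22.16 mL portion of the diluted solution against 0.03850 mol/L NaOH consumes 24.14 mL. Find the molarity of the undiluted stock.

0.944 M

n(NaOH) = 0.03850 x 0.02414 = 0.0009294 mol.
n(HBr) in the aliquot = 0.0009294 mol.
[diluted HBr] = 0.0009294 / 0.02216 = 0.04194 M.
Dilution factor = 200.0/8.890 = 22.50, so [stock] = 0.04194 x 22.50 = 0.944 M.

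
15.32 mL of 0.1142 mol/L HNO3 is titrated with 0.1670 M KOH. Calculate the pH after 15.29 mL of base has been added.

n(acid) = 0.1142 x 0.01532 = 0.001750 mol; n(KOH) added = 0.1670 x 0.01529 = 0.002553 mol.
Base is in excess by 0.002553 - 0.001750 = 0.0008039 mol in a total volume of 0.03061 L.
[OH^-] = 0.0008039/0.03061 = 0.02626 M, so pOH = 1.58 and pH = 14.00 - 1.58 = 12.42.

12.42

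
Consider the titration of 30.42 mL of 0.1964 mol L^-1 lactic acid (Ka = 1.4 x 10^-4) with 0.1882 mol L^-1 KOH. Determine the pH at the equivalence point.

n(HC3H5O3) = 0.1964 x 0.03042 = 0.005974 mol; V(KOH) at equivalence = 0.005974/0.1882 = 0.03175 L.
At equivalence all the acid is converted to C3H5O3-; total volume = 0.03042 + 0.03175 = 0.06217 L, so [C3H5O3-] = 0.005974/0.06217 = 0.09611 M.
Kb = Kw/Ka = 1.0e-14 / 1.4 x 10^-4 = 7.14e-11.
[OH^-] = sqrt(Kb x [C3H5O3-]) = sqrt(7.14e-11 x 0.09611) = 2.62e-6 M.
pOH = 5.58, so pH = 14.00 - 5.58 = 8.42.

8.42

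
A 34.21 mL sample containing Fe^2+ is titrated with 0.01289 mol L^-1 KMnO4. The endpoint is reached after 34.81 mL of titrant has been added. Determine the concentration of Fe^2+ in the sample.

0.0656 M

n(KMnO4) = 0.01289 x 0.03481 = 0.0004487 mol.
From the balanced equation, 1 mol KMnO4 reacts with 5 mol Fe^2+, so n(Fe^2+) = 0.0004487 x 5/1 = 0.002244 mol.
[Fe^2+] = 0.002244 / 0.03421 L = 0.0656 M.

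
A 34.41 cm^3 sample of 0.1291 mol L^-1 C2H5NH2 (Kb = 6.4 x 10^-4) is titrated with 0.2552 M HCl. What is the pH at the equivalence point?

n(C2H5NH2) = 0.1291 x 0.03441 = 0.004442 mol; V(HCl) at equivalence = 0.004442/0.2552 = 0.01741 L.
At equivalence the base is fully converted to C2H5NH3+; total volume = 0.05182 L, so [C2H5NH3+] = 0.004442/0.05182 = 0.08573 M.
Ka(C2H5NH3+) = Kw/Kb = 1.0e-14 / 6.4 x 10^-4 = 1.56e-11.
[H^+] = sqrt(Ka x [C2H5NH3+]) = sqrt(1.56e-11 x 0.08573) = 1.16e-6 M.
pH = -log(1.16e-6) = 5.94.

5.94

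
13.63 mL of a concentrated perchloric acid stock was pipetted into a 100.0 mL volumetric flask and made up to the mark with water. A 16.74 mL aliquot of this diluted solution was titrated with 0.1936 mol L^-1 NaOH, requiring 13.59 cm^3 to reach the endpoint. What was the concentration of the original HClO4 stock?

n(NaOH) = 0.1936 x 0.01359 = 0.002631 mol.
n(HClO4) in the aliquot = 0.002631 mol.
[diluted HClO4] = 0.002631 / 0.01674 = 0.1572 M.
Dilution factor = 100.0/13.63 = 7.337, so [stock] = 0.1572 x 7.337 = 1.15 M.

1.15 M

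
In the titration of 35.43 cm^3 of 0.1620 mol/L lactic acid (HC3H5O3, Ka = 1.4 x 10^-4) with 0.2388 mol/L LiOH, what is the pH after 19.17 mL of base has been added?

4.45

Initial n(HC3H5O3) = 0.1620 x 0.03543 = 0.005740 mol.
n(LiOH) added = 0.2388 x 0.01917 = 0.004578 mol, converting that many moles of HC3H5O3 to C3H5O3-.
Remaining n(HC3H5O3) = 0.001162 mol; n(C3H5O3-) = 0.004578 mol.
By Henderson-Hasselbalch, pH = pKa + log([A^-]/[HA]) = 3.85 + log(0.004578/0.001162) = 3.85 + (+0.60) = 4.45.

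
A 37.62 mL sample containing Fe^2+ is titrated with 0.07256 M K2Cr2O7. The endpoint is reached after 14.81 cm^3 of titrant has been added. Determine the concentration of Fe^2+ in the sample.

n(K2Cr2O7) = 0.07256 x 0.01481 = 0.001075 mol.
From the balanced equation, 1 mol K2Cr2O7 reacts with 6 mol Fe^2+, so n(Fe^2+) = 0.001075 x 6/1 = 0.006448 mol.
[Fe^2+] = 0.006448 / 0.03762 L = 0.171 M.

0.171 M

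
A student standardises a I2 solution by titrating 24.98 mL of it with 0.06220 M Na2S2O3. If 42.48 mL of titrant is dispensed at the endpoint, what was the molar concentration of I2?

n(Na2S2O3) = 0.06220 x 0.04248 = 0.002642 mol.
From the balanced equation, 2 mol Na2S2O3 reacts with 1 mol I2, so n(I2) = 0.002642 x 1/2 = 0.001321 mol.
[I2] = 0.001321 / 0.02498 L = 0.0529 M.

0.0529 M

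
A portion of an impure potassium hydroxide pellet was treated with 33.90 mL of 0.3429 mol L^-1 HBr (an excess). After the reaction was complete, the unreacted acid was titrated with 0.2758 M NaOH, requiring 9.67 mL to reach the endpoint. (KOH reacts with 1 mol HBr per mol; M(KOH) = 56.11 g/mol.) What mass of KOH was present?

0.503 g

Total n(HBr) added = 0.3429 x 0.03390 = 0.01162 mol.
n(NaOH) used = 0.2758 x 0.009670 = 0.002667 mol, which equals the excess n(HBr).
So n(HBr) consumed by the sample = 0.01162 - 0.002667 = 0.008957 mol.
n(KOH) = 0.008957 / 1 = 0.008957 mol.
mass = 0.008957 mol x 56.11 g/mol = 0.503 g.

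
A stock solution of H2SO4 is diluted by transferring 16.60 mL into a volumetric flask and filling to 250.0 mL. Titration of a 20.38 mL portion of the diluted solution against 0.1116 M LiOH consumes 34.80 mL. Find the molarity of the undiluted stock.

1.43 M

n(LiOH) = 0.1116 x 0.03480 = 0.003884 mol.
n(H2SO4) in the aliquot = 0.003884 x 1/2 = 0.001942 mol.
[diluted H2SO4] = 0.001942 / 0.02038 = 0.09528 M.
Dilution factor = 250.0/16.60 = 15.06, so [stock] = 0.09528 x 15.06 = 1.43 M.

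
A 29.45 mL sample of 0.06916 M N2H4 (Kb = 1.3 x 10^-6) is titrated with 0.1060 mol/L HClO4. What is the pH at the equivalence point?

4.75

n(N2H4) = 0.06916 x 0.02945 = 0.002037 mol; V(HClO4) at equivalence = 0.002037/0.1060 = 0.01921 L.
At equivalence the base is fully converted to N2H5+; total volume = 0.04866 L, so [N2H5+] = 0.002037/0.04866 = 0.04185 M.
Ka(N2H5+) = Kw/Kb = 1.0e-14 / 1.3 x 10^-6 = 7.69e-9.
[H^+] = sqrt(Ka x [N2H5+]) = sqrt(7.69e-9 x 0.04185) = 1.79e-5 M.
pH = -log(1.79e-5) = 4.75.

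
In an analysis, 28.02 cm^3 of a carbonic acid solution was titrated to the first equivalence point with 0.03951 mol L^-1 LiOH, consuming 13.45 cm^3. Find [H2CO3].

n(LiOH) = 0.03951 x 0.01345 = 0.0005314 mol.
At the first equivalence point, 1 mol OH^- react per mol H2CO3, so n(H2CO3) = 0.0005314 / 1 = 0.0005314 mol.
[H2CO3] = 0.0005314 / 0.02802 L = 0.0190 M.

0.0190 M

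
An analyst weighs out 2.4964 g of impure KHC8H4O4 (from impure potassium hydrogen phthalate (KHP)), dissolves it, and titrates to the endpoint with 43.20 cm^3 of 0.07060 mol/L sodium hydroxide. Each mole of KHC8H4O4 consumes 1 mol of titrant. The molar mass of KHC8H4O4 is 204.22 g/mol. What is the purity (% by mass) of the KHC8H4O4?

25.0%

n(NaOH) = 0.07060 x 0.04320 = 0.003050 mol.
n(KHC8H4O4) = 0.003050 / 1 = 0.003050 mol.
mass of KHC8H4O4 = 0.003050 x 204.22 = 0.6229 g.
% purity = 0.6229 / 2.4964 x 100 = 25.0%.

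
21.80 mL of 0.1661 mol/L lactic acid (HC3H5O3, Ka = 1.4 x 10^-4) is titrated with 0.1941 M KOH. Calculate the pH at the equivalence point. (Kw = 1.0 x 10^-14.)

n(HC3H5O3) = 0.1661 x 0.02180 = 0.003621 mol; V(KOH) at equivalence = 0.003621/0.1941 = 0.01866 L.
At equivalence all the acid is converted to C3H5O3-; total volume = 0.02180 + 0.01866 = 0.04046 L, so [C3H5O3-] = 0.003621/0.04046 = 0.08951 M.
Kb = Kw/Ka = 1.0e-14 / 1.4 x 10^-4 = 7.14e-11.
[OH^-] = sqrt(Kb x [C3H5O3-]) = sqrt(7.14e-11 x 0.08951) = 2.53e-6 M.
pOH = 5.60, so pH = 14.00 - 5.60 = 8.40.

8.40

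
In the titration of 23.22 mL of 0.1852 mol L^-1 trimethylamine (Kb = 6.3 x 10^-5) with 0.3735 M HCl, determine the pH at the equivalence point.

5.35

n((CH3)3N) = 0.1852 x 0.02322 = 0.004300 mol; V(HCl) at equivalence = 0.004300/0.3735 = 0.01151 L.
At equivalence the base is fully converted to (CH3)3NH+; total volume = 0.03473 L, so [(CH3)3NH+] = 0.004300/0.03473 = 0.1238 M.
Ka((CH3)3NH+) = Kw/Kb = 1.0e-14 / 6.3 x 10^-5 = 1.59e-10.
[H^+] = sqrt(Ka x [(CH3)3NH+]) = sqrt(1.59e-10 x 0.1238) = 4.43e-6 M.
pH = -log(4.43e-6) = 5.35.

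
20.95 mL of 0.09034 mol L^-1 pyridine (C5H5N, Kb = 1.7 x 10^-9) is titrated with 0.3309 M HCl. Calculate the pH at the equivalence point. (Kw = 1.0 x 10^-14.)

3.19

n(C5H5N) = 0.09034 x 0.02095 = 0.001893 mol; V(HCl) at equivalence = 0.001893/0.3309 = 0.005720 L.
At equivalence the base is fully converted to C5H5NH+; total volume = 0.02667 L, so [C5H5NH+] = 0.001893/0.02667 = 0.07097 M.
Ka(C5H5NH+) = Kw/Kb = 1.0e-14 / 1.7 x 10^-9 = 5.88e-6.
[H^+] = sqrt(Ka x [C5H5NH+]) = sqrt(5.88e-6 x 0.07097) = 0.000646 M.
pH = -log(0.000646) = 3.19.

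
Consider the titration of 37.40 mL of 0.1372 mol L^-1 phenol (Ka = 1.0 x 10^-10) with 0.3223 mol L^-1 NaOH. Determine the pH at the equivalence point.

n(C6H5OH) = 0.1372 x 0.03740 = 0.005131 mol; V(NaOH) at equivalence = 0.005131/0.3223 = 0.01592 L.
At equivalence all the acid is converted to C6H5O-; total volume = 0.03740 + 0.01592 = 0.05332 L, so [C6H5O-] = 0.005131/0.05332 = 0.09623 M.
Kb = Kw/Ka = 1.0e-14 / 1.0 x 10^-10 = 0.000100.
[OH^-] = sqrt(Kb x [C6H5O-]) = sqrt(0.000100 x 0.09623) = 0.00310 M.
pOH = 2.51, so pH = 14.00 - 2.51 = 11.49.

11.49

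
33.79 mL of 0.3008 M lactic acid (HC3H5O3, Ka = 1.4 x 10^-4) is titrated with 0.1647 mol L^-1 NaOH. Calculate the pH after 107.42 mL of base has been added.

n(acid) = 0.3008 x 0.03379 = 0.01016 mol; n(NaOH) added = 0.1647 x 0.1074 = 0.01769 mol.
Base is in excess by 0.01769 - 0.01016 = 0.007528 mol in a total volume of 0.1412 L.
[OH^-] = 0.007528/0.1412 = 0.05331 M, so pOH = 1.27 and pH = 14.00 - 1.27 = 12.73.

12.73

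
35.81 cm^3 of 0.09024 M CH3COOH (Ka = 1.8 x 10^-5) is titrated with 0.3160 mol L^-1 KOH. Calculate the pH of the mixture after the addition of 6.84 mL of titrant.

Initial n(CH3COOH) = 0.09024 x 0.03581 = 0.003231 mol.
n(KOH) added = 0.3160 x 0.006840 = 0.002161 mol, converting that many moles of CH3COOH to CH3COO-.
Remaining n(CH3COOH) = 0.001070 mol; n(CH3COO-) = 0.002161 mol.
By Henderson-Hasselbalch, pH = pKa + log([A^-]/[HA]) = 4.74 + log(0.002161/0.001070) = 4.74 + (+0.31) = 5.05.

5.05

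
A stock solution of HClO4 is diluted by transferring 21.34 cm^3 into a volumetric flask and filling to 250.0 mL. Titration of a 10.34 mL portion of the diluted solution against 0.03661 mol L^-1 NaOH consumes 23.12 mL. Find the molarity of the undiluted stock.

0.959 M

n(NaOH) = 0.03661 x 0.02312 = 0.0008464 mol.
n(HClO4) in the aliquot = 0.0008464 mol.
[diluted HClO4] = 0.0008464 / 0.01034 = 0.08186 M.
Dilution factor = 250.0/21.34 = 11.72, so [stock] = 0.08186 x 11.72 = 0.959 M.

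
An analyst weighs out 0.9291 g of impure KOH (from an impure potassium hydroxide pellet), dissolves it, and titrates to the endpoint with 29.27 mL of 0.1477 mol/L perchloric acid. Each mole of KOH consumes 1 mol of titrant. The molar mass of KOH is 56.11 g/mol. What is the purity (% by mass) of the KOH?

n(HClO4) = 0.1477 x 0.02927 = 0.004323 mol.
n(KOH) = 0.004323 / 1 = 0.004323 mol.
mass of KOH = 0.004323 x 56.11 = 0.2426 g.
% purity = 0.2426 / 0.9291 x 100 = 26.1%.

26.1%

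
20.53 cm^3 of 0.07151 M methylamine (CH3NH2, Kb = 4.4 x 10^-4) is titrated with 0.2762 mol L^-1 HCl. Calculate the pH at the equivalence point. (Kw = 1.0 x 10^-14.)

n(CH3NH2) = 0.07151 x 0.02053 = 0.001468 mol; V(HCl) at equivalence = 0.001468/0.2762 = 0.005315 L.
At equivalence the base is fully converted to CH3NH3+; total volume = 0.02585 L, so [CH3NH3+] = 0.001468/0.02585 = 0.05680 M.
Ka(CH3NH3+) = Kw/Kb = 1.0e-14 / 4.4 x 10^-4 = 2.27e-11.
[H^+] = sqrt(Ka x [CH3NH3+]) = sqrt(2.27e-11 x 0.05680) = 1.14e-6 M.
pH = -log(1.14e-6) = 5.94.

5.94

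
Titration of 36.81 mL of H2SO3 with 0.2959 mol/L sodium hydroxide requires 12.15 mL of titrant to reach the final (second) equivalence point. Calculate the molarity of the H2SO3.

n(NaOH) = 0.2959 x 0.01215 = 0.003595 mol.
At the final (second) equivalence point, 2 mol OH^- react per mol H2SO3, so n(H2SO3) = 0.003595 / 2 = 0.001798 mol.
[H2SO3] = 0.001798 / 0.03681 L = 0.0488 M.

0.0488 M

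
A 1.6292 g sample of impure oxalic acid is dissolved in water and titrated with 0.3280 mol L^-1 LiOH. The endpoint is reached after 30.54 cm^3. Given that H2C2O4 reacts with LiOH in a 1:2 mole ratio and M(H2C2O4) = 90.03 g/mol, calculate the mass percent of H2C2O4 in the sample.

n(LiOH) = 0.3280 x 0.03054 = 0.01002 mol.
n(H2C2O4) = 0.01002 / 2 = 0.005009 mol.
mass of H2C2O4 = 0.005009 x 90.03 = 0.4509 g.
% purity = 0.4509 / 1.6292 x 100 = 27.7%.

27.7%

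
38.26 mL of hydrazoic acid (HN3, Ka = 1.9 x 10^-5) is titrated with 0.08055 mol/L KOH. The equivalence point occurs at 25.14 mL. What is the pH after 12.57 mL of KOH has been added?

12.57 mL is exactly half the equivalence volume (25.14/2), i.e. the half-equivalence point.
There, n(HA) = n(A^-), so pH = pKa = -log(1.9 x 10^-5) = 4.72.

4.72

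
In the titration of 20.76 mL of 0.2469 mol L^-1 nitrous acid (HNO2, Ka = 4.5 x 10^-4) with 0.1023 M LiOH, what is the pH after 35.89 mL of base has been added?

Initial n(HNO2) = 0.2469 x 0.02076 = 0.005126 mol.
n(LiOH) added = 0.1023 x 0.03589 = 0.003672 mol, converting that many moles of HNO2 to NO2-.
Remaining n(HNO2) = 0.001454 mol; n(NO2-) = 0.003672 mol.
By Henderson-Hasselbalch, pH = pKa + log([A^-]/[HA]) = 3.35 + log(0.003672/0.001454) = 3.35 + (+0.40) = 3.75.

3.75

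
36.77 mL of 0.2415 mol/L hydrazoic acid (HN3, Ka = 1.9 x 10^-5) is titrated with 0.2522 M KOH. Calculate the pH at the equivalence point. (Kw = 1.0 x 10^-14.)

8.91

n(HN3) = 0.2415 x 0.03677 = 0.008880 mol; V(KOH) at equivalence = 0.008880/0.2522 = 0.03521 L.
At equivalence all the acid is converted to N3-; total volume = 0.03677 + 0.03521 = 0.07198 L, so [N3-] = 0.008880/0.07198 = 0.1234 M.
Kb = Kw/Ka = 1.0e-14 / 1.9 x 10^-5 = 5.26e-10.
[OH^-] = sqrt(Kb x [N3-]) = sqrt(5.26e-10 x 0.1234) = 8.06e-6 M.
pOH = 5.09, so pH = 14.00 - 5.09 = 8.91.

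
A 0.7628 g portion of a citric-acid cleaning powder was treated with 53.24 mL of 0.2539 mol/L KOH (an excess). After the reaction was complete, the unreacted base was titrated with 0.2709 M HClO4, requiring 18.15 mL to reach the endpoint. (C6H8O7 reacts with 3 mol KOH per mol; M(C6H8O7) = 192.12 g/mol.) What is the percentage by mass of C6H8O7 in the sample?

Total n(KOH) added = 0.2539 x 0.05324 = 0.01352 mol.
n(HClO4) used = 0.2709 x 0.01815 = 0.004917 mol, which equals the excess n(KOH).
So n(KOH) consumed by the sample = 0.01352 - 0.004917 = 0.008601 mol.
n(C6H8O7) = 0.008601 / 3 = 0.002867 mol.
mass C6H8O7 = 0.002867 x 192.12 = 0.5508 g, so %C6H8O7 = 0.5508/0.7628 x 100 = 72.2%.

72.2%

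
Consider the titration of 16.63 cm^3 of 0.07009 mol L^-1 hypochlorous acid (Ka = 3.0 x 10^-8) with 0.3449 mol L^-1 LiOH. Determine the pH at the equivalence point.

10.14

n(HClO) = 0.07009 x 0.01663 = 0.001166 mol; V(LiOH) at equivalence = 0.001166/0.3449 = 0.003380 L.
At equivalence all the acid is converted to ClO-; total volume = 0.01663 + 0.003380 = 0.02001 L, so [ClO-] = 0.001166/0.02001 = 0.05825 M.
Kb = Kw/Ka = 1.0e-14 / 3.0 x 10^-8 = 3.33e-7.
[OH^-] = sqrt(Kb x [ClO-]) = sqrt(3.33e-7 x 0.05825) = 0.000139 M.
pOH = 3.86, so pH = 14.00 - 3.86 = 10.14.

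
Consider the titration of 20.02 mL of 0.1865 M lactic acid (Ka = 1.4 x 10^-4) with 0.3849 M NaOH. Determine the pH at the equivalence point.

8.48

n(HC3H5O3) = 0.1865 x 0.02002 = 0.003734 mol; V(NaOH) at equivalence = 0.003734/0.3849 = 0.009701 L.
At equivalence all the acid is converted to C3H5O3-; total volume = 0.02002 + 0.009701 = 0.02972 L, so [C3H5O3-] = 0.003734/0.02972 = 0.1256 M.
Kb = Kw/Ka = 1.0e-14 / 1.4 x 10^-4 = 7.14e-11.
[OH^-] = sqrt(Kb x [C3H5O3-]) = sqrt(7.14e-11 x 0.1256) = 3.00e-6 M.
pOH = 5.52, so pH = 14.00 - 5.52 = 8.48.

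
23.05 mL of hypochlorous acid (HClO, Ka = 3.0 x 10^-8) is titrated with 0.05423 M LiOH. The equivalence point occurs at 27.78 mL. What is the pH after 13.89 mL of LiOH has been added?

7.52

13.89 mL is exactly half the equivalence volume (27.78/2), i.e. the half-equivalence point.
There, n(HA) = n(A^-), so pH = pKa = -log(3.0 x 10^-8) = 7.52.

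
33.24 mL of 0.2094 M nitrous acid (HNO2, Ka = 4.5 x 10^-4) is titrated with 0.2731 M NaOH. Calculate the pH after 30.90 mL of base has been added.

n(acid) = 0.2094 x 0.03324 = 0.006960 mol; n(NaOH) added = 0.2731 x 0.03090 = 0.008439 mol.
Base is in excess by 0.008439 - 0.006960 = 0.001478 mol in a total volume of 0.06414 L.
[OH^-] = 0.001478/0.06414 = 0.02305 M, so pOH = 1.64 and pH = 14.00 - 1.64 = 12.36.

12.36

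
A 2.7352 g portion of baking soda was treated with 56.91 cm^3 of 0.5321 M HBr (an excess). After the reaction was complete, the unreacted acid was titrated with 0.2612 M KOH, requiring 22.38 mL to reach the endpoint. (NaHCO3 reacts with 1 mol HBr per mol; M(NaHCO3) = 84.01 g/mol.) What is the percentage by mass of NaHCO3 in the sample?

Total n(HBr) added = 0.5321 x 0.05691 = 0.03028 mol.
n(KOH) used = 0.2612 x 0.02238 = 0.005846 mol, which equals the excess n(HBr).
So n(HBr) consumed by the sample = 0.03028 - 0.005846 = 0.02444 mol.
n(NaHCO3) = 0.02444 / 1 = 0.02444 mol.
mass NaHCO3 = 0.02444 x 84.01 = 2.053 g, so %NaHCO3 = 2.053/2.7352 x 100 = 75.1%.

75.1%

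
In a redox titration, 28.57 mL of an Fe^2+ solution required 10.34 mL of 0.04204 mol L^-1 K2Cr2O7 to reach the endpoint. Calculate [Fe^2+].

0.0913 M

n(K2Cr2O7) = 0.04204 x 0.01034 = 0.0004347 mol.
From the balanced equation, 1 mol K2Cr2O7 reacts with 6 mol Fe^2+, so n(Fe^2+) = 0.0004347 x 6/1 = 0.002608 mol.
[Fe^2+] = 0.002608 / 0.02857 L = 0.0913 M.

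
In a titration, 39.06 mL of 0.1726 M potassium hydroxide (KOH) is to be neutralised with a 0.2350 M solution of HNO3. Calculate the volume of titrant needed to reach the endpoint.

n(KOH) = 0.1726 mol/L x 0.03906 L = 0.006742 mol.
At equivalence n(HNO3) = n(KOH) = 0.006742 mol.
V(HNO3) = 0.006742 / 0.2350 = 0.02869 L = 28.7 mL.

28.7 mL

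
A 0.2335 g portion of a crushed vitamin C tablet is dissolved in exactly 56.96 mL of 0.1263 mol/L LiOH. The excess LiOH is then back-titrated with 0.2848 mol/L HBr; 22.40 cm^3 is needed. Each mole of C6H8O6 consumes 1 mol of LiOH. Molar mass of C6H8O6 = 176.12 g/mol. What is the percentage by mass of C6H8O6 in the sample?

Total n(LiOH) added = 0.1263 x 0.05696 = 0.007194 mol.
n(HBr) used = 0.2848 x 0.02240 = 0.006380 mol, which equals the excess n(LiOH).
So n(LiOH) consumed by the sample = 0.007194 - 0.006380 = 0.0008145 mol.
n(C6H8O6) = 0.0008145 / 1 = 0.0008145 mol.
mass C6H8O6 = 0.0008145 x 176.12 = 0.1435 g, so %C6H8O6 = 0.1435/0.2335 x 100 = 61.4%.

61.4%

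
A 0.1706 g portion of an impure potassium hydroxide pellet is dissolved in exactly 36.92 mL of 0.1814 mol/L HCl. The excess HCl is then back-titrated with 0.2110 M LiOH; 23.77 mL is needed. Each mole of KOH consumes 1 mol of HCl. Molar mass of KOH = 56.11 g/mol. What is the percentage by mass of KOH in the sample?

Total n(HCl) added = 0.1814 x 0.03692 = 0.006697 mol.
n(LiOH) used = 0.2110 x 0.02377 = 0.005015 mol, which equals the excess n(HCl).
So n(HCl) consumed by the sample = 0.006697 - 0.005015 = 0.001682 mol.
n(KOH) = 0.001682 / 1 = 0.001682 mol.
mass KOH = 0.001682 x 56.11 = 0.09437 g, so %KOH = 0.09437/0.1706 x 100 = 55.3%.

55.3%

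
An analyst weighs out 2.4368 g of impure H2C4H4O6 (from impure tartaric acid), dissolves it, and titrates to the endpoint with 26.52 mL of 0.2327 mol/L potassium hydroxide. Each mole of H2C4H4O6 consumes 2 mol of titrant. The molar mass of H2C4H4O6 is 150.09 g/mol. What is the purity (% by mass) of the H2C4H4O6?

n(KOH) = 0.2327 x 0.02652 = 0.006171 mol.
n(H2C4H4O6) = 0.006171 / 2 = 0.003086 mol.
mass of H2C4H4O6 = 0.003086 x 150.09 = 0.4631 g.
% purity = 0.4631 / 2.4368 x 100 = 19.0%.

19.0%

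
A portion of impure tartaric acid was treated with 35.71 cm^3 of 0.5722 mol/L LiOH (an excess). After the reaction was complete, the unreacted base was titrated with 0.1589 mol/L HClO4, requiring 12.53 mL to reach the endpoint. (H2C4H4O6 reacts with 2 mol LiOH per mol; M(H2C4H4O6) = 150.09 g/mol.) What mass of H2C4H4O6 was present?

1.38 g

Total n(LiOH) added = 0.5722 x 0.03571 = 0.02043 mol.
n(HClO4) used = 0.1589 x 0.01253 = 0.001991 mol, which equals the excess n(LiOH).
So n(LiOH) consumed by the sample = 0.02043 - 0.001991 = 0.01844 mol.
n(H2C4H4O6) = 0.01844 / 2 = 0.009221 mol.
mass = 0.009221 mol x 150.09 g/mol = 1.38 g.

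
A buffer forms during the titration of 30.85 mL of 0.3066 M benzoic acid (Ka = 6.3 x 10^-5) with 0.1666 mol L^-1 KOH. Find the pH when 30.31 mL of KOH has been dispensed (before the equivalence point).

4.26

Initial n(C6H5COOH) = 0.3066 x 0.03085 = 0.009459 mol.
n(KOH) added = 0.1666 x 0.03031 = 0.005050 mol, converting that many moles of C6H5COOH to C6H5COO-.
Remaining n(C6H5COOH) = 0.004409 mol; n(C6H5COO-) = 0.005050 mol.
By Henderson-Hasselbalch, pH = pKa + log([A^-]/[HA]) = 4.20 + log(0.005050/0.004409) = 4.20 + (+0.06) = 4.26.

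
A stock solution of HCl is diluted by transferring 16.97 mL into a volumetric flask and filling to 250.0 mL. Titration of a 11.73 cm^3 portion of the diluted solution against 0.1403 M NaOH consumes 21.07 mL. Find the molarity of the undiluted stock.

n(NaOH) = 0.1403 x 0.02107 = 0.002956 mol.
n(HCl) in the aliquot = 0.002956 mol.
[diluted HCl] = 0.002956 / 0.01173 = 0.2520 M.
Dilution factor = 250.0/16.97 = 14.73, so [stock] = 0.2520 x 14.73 = 3.71 M.

3.71 M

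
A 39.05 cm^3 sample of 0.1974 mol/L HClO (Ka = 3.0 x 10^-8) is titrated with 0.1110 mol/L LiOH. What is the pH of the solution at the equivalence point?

10.19

n(HClO) = 0.1974 x 0.03905 = 0.007708 mol; V(LiOH) at equivalence = 0.007708/0.1110 = 0.06945 L.
At equivalence all the acid is converted to ClO-; total volume = 0.03905 + 0.06945 = 0.1085 L, so [ClO-] = 0.007708/0.1085 = 0.07105 M.
Kb = Kw/Ka = 1.0e-14 / 3.0 x 10^-8 = 3.33e-7.
[OH^-] = sqrt(Kb x [ClO-]) = sqrt(3.33e-7 x 0.07105) = 0.000154 M.
pOH = 3.81, so pH = 14.00 - 3.81 = 10.19.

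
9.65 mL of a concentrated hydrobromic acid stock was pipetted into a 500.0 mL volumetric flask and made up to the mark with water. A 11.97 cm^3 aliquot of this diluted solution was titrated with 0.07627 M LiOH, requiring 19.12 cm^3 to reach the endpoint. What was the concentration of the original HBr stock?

6.31 M

n(LiOH) = 0.07627 x 0.01912 = 0.001458 mol.
n(HBr) in the aliquot = 0.001458 mol.
[diluted HBr] = 0.001458 / 0.01197 = 0.1218 M.
Dilution factor = 500.0/9.650 = 51.81, so [stock] = 0.1218 x 51.81 = 6.31 M.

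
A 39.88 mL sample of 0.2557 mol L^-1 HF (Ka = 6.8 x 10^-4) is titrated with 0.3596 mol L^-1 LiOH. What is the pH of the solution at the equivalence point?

8.17

n(HF) = 0.2557 x 0.03988 = 0.01020 mol; V(LiOH) at equivalence = 0.01020/0.3596 = 0.02836 L.
At equivalence all the acid is converted to F-; total volume = 0.03988 + 0.02836 = 0.06824 L, so [F-] = 0.01020/0.06824 = 0.1494 M.
Kb = Kw/Ka = 1.0e-14 / 6.8 x 10^-4 = 1.47e-11.
[OH^-] = sqrt(Kb x [F-]) = sqrt(1.47e-11 x 0.1494) = 1.48e-6 M.
pOH = 5.83, so pH = 14.00 - 5.83 = 8.17.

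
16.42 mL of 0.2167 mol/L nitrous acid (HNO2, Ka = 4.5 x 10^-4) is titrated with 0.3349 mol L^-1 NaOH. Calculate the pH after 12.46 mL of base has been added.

12.33

n(acid) = 0.2167 x 0.01642 = 0.003558 mol; n(NaOH) added = 0.3349 x 0.01246 = 0.004173 mol.
Base is in excess by 0.004173 - 0.003558 = 0.0006146 mol in a total volume of 0.02888 L.
[OH^-] = 0.0006146/0.02888 = 0.02128 M, so pOH = 1.67 and pH = 14.00 - 1.67 = 12.33.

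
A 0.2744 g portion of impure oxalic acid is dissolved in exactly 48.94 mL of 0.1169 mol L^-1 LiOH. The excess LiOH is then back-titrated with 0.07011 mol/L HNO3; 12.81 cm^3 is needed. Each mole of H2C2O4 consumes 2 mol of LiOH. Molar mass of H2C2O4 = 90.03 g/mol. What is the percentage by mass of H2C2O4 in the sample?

Total n(LiOH) added = 0.1169 x 0.04894 = 0.005721 mol.
n(HNO3) used = 0.07011 x 0.01281 = 0.0008981 mol, which equals the excess n(LiOH).
So n(LiOH) consumed by the sample = 0.005721 - 0.0008981 = 0.004823 mol.
n(H2C2O4) = 0.004823 / 2 = 0.002411 mol.
mass H2C2O4 = 0.002411 x 90.03 = 0.2171 g, so %H2C2O4 = 0.2171/0.2744 x 100 = 79.1%.

79.1%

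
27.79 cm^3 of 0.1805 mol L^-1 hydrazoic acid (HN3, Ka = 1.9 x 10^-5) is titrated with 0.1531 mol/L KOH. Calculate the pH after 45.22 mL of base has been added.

12.42

n(acid) = 0.1805 x 0.02779 = 0.005016 mol; n(KOH) added = 0.1531 x 0.04522 = 0.006923 mol.
Base is in excess by 0.006923 - 0.005016 = 0.001907 mol in a total volume of 0.07301 L.
[OH^-] = 0.001907/0.07301 = 0.02612 M, so pOH = 1.58 and pH = 14.00 - 1.58 = 12.42.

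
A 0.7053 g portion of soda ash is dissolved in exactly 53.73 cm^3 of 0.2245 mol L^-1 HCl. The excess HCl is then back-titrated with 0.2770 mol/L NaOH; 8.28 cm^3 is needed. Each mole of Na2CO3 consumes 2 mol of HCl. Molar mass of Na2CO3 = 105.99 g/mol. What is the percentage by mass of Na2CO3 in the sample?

Total n(HCl) added = 0.2245 x 0.05373 = 0.01206 mol.
n(NaOH) used = 0.2770 x 0.008280 = 0.002294 mol, which equals the excess n(HCl).
So n(HCl) consumed by the sample = 0.01206 - 0.002294 = 0.009769 mol.
n(Na2CO3) = 0.009769 / 2 = 0.004884 mol.
mass Na2CO3 = 0.004884 x 105.99 = 0.5177 g, so %Na2CO3 = 0.5177/0.7053 x 100 = 73.4%.

73.4%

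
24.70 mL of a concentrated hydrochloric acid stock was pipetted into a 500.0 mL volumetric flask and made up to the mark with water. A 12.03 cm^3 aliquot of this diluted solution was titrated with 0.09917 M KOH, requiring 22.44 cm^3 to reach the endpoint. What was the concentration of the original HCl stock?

3.74 M

n(KOH) = 0.09917 x 0.02244 = 0.002225 mol.
n(HCl) in the aliquot = 0.002225 mol.
[diluted HCl] = 0.002225 / 0.01203 = 0.1850 M.
Dilution factor = 500.0/24.70 = 20.24, so [stock] = 0.1850 x 20.24 = 3.74 M.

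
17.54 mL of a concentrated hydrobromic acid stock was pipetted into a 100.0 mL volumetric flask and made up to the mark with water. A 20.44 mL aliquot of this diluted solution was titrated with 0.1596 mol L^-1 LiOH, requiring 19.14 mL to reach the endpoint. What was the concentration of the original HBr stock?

0.852 M

n(LiOH) = 0.1596 x 0.01914 = 0.003055 mol.
n(HBr) in the aliquot = 0.003055 mol.
[diluted HBr] = 0.003055 / 0.02044 = 0.1494 M.
Dilution factor = 100.0/17.54 = 5.701, so [stock] = 0.1494 x 5.701 = 0.852 M.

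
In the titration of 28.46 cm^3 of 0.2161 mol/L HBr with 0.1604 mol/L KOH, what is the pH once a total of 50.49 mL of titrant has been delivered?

n(acid) = 0.2161 x 0.02846 = 0.006150 mol; n(KOH) added = 0.1604 x 0.05049 = 0.008099 mol.
Base is in excess by 0.008099 - 0.006150 = 0.001948 mol in a total volume of 0.07895 L.
[OH^-] = 0.001948/0.07895 = 0.02468 M, so pOH = 1.61 and pH = 14.00 - 1.61 = 12.39.

12.39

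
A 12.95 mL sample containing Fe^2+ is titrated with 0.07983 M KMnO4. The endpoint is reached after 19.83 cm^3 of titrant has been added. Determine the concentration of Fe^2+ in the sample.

0.611 M

n(KMnO4) = 0.07983 x 0.01983 = 0.001583 mol.
From the balanced equation, 1 mol KMnO4 reacts with 5 mol Fe^2+, so n(Fe^2+) = 0.001583 x 5/1 = 0.007915 mol.
[Fe^2+] = 0.007915 / 0.01295 L = 0.611 M.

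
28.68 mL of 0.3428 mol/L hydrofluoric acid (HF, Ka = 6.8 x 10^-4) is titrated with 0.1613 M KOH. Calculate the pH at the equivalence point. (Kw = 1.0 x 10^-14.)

8.10

n(HF) = 0.3428 x 0.02868 = 0.009832 mol; V(KOH) at equivalence = 0.009832/0.1613 = 0.06095 L.
At equivalence all the acid is converted to F-; total volume = 0.02868 + 0.06095 = 0.08963 L, so [F-] = 0.009832/0.08963 = 0.1097 M.
Kb = Kw/Ka = 1.0e-14 / 6.8 x 10^-4 = 1.47e-11.
[OH^-] = sqrt(Kb x [F-]) = sqrt(1.47e-11 x 0.1097) = 1.27e-6 M.
pOH = 5.90, so pH = 14.00 - 5.90 = 8.10.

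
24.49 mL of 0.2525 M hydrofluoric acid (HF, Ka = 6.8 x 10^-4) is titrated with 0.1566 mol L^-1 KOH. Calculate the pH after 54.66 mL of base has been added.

n(acid) = 0.2525 x 0.02449 = 0.006184 mol; n(KOH) added = 0.1566 x 0.05466 = 0.008560 mol.
Base is in excess by 0.008560 - 0.006184 = 0.002376 mol in a total volume of 0.07915 L.
[OH^-] = 0.002376/0.07915 = 0.03002 M, so pOH = 1.52 and pH = 14.00 - 1.52 = 12.48.

12.48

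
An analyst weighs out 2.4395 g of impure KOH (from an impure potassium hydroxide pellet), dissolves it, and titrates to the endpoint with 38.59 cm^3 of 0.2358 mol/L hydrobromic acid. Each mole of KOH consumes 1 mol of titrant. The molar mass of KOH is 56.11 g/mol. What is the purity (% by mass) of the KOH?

20.9%

n(HBr) = 0.2358 x 0.03859 = 0.009100 mol.
n(KOH) = 0.009100 / 1 = 0.009100 mol.
mass of KOH = 0.009100 x 56.11 = 0.5106 g.
% purity = 0.5106 / 2.4395 x 100 = 20.9%.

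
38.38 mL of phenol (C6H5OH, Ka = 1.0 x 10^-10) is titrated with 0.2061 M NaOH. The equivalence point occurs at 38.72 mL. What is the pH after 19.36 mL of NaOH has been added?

19.36 mL is exactly half the equivalence volume (38.72/2), i.e. the half-equivalence point.
There, n(HA) = n(A^-), so pH = pKa = -log(1.0 x 10^-10) = 10.00.

10.00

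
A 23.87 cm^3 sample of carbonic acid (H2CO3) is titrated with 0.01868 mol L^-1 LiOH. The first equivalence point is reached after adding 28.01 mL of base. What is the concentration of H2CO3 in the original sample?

0.0219 M

n(LiOH) = 0.01868 x 0.02801 = 0.0005232 mol.
At the first equivalence point, 1 mol OH^- react per mol H2CO3, so n(H2CO3) = 0.0005232 / 1 = 0.0005232 mol.
[H2CO3] = 0.0005232 / 0.02387 L = 0.0219 M.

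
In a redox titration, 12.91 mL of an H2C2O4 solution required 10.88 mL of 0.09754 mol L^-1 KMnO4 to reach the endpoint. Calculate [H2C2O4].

n(KMnO4) = 0.09754 x 0.01088 = 0.001061 mol.
From the balanced equation, 2 mol KMnO4 reacts with 5 mol H2C2O4, so n(H2C2O4) = 0.001061 x 5/2 = 0.002653 mol.
[H2C2O4] = 0.002653 / 0.01291 L = 0.206 M.

0.206 M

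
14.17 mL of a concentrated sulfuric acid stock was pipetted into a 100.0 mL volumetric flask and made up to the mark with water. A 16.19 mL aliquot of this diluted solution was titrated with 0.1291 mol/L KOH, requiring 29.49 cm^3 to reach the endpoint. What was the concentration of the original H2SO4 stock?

n(KOH) = 0.1291 x 0.02949 = 0.003807 mol.
n(H2SO4) in the aliquot = 0.003807 x 1/2 = 0.001904 mol.
[diluted H2SO4] = 0.001904 / 0.01619 = 0.1176 M.
Dilution factor = 100.0/14.17 = 7.057, so [stock] = 0.1176 x 7.057 = 0.830 M.

0.830 M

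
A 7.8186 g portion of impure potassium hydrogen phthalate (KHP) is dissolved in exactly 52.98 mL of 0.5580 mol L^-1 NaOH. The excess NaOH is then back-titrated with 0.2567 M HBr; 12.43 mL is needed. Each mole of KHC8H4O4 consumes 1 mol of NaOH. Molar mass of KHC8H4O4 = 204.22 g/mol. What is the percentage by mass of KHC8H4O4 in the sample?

Total n(NaOH) added = 0.5580 x 0.05298 = 0.02956 mol.
n(HBr) used = 0.2567 x 0.01243 = 0.003191 mol, which equals the excess n(NaOH).
So n(NaOH) consumed by the sample = 0.02956 - 0.003191 = 0.02637 mol.
n(KHC8H4O4) = 0.02637 / 1 = 0.02637 mol.
mass KHC8H4O4 = 0.02637 x 204.22 = 5.386 g, so %KHC8H4O4 = 5.386/7.8186 x 100 = 68.9%.

68.9%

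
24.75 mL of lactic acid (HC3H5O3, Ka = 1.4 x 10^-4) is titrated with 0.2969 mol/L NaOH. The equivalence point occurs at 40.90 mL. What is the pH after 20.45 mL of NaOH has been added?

20.45 mL is exactly half the equivalence volume (40.90/2), i.e. the half-equivalence point.
There, n(HA) = n(A^-), so pH = pKa = -log(1.4 x 10^-4) = 3.85.

3.85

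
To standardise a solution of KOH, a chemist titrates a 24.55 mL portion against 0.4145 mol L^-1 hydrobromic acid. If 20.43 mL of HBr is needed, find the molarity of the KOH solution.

0.345 M

n(HBr) delivered = 0.4145 x 0.02043 = 0.008468 mol.
For a 1:1 reaction, n(KOH) = 0.008468 mol.
[KOH] = 0.008468 mol / 0.02455 L = 0.345 M.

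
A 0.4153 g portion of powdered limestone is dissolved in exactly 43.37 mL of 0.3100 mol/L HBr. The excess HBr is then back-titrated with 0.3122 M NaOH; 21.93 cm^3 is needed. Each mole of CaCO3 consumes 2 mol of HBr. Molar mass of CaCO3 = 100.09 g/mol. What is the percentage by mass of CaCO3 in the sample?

79.5%

Total n(HBr) added = 0.3100 x 0.04337 = 0.01344 mol.
n(NaOH) used = 0.3122 x 0.02193 = 0.006847 mol, which equals the excess n(HBr).
So n(HBr) consumed by the sample = 0.01344 - 0.006847 = 0.006598 mol.
n(CaCO3) = 0.006598 / 2 = 0.003299 mol.
mass CaCO3 = 0.003299 x 100.09 = 0.3302 g, so %CaCO3 = 0.3302/0.4153 x 100 = 79.5%.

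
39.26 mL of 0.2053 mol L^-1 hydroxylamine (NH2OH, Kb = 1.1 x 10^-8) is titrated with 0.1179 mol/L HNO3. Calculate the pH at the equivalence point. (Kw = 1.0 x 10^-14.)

n(NH2OH) = 0.2053 x 0.03926 = 0.008060 mol; V(HNO3) at equivalence = 0.008060/0.1179 = 0.06836 L.
At equivalence the base is fully converted to NH3OH+; total volume = 0.1076 L, so [NH3OH+] = 0.008060/0.1076 = 0.07489 M.
Ka(NH3OH+) = Kw/Kb = 1.0e-14 / 1.1 x 10^-8 = 9.09e-7.
[H^+] = sqrt(Ka x [NH3OH+]) = sqrt(9.09e-7 x 0.07489) = 0.000261 M.
pH = -log(0.000261) = 3.58.

3.58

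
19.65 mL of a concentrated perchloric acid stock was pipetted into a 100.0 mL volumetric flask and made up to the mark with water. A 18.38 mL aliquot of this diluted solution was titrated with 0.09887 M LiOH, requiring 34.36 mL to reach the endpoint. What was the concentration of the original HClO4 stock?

n(LiOH) = 0.09887 x 0.03436 = 0.003397 mol.
n(HClO4) in the aliquot = 0.003397 mol.
[diluted HClO4] = 0.003397 / 0.01838 = 0.1848 M.
Dilution factor = 100.0/19.65 = 5.089, so [stock] = 0.1848 x 5.089 = 0.941 M.

0.941 M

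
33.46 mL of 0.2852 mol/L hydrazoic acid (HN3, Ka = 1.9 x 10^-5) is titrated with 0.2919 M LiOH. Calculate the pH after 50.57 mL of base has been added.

n(acid) = 0.2852 x 0.03346 = 0.009543 mol; n(LiOH) added = 0.2919 x 0.05057 = 0.01476 mol.
Base is in excess by 0.01476 - 0.009543 = 0.005219 mol in a total volume of 0.08403 L.
[OH^-] = 0.005219/0.08403 = 0.06210 M, so pOH = 1.21 and pH = 14.00 - 1.21 = 12.79.

12.79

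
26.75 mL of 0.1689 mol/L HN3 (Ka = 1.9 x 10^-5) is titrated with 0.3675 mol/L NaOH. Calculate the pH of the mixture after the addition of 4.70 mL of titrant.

4.51

Initial n(HN3) = 0.1689 x 0.02675 = 0.004518 mol.
n(NaOH) added = 0.3675 x 0.004700 = 0.001727 mol, converting that many moles of HN3 to N3-.
Remaining n(HN3) = 0.002791 mol; n(N3-) = 0.001727 mol.
By Henderson-Hasselbalch, pH = pKa + log([A^-]/[HA]) = 4.72 + log(0.001727/0.002791) = 4.72 + (-0.21) = 4.51.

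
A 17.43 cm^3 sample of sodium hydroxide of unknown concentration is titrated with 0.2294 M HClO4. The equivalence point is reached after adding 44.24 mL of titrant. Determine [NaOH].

0.582 M

n(HClO4) delivered = 0.2294 x 0.04424 = 0.01015 mol.
For a 1:1 reaction, n(NaOH) = 0.01015 mol.
[NaOH] = 0.01015 mol / 0.01743 L = 0.582 M.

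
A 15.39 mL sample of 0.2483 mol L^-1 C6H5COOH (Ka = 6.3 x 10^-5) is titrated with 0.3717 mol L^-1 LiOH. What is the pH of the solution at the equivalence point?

n(C6H5COOH) = 0.2483 x 0.01539 = 0.003821 mol; V(LiOH) at equivalence = 0.003821/0.3717 = 0.01028 L.
At equivalence all the acid is converted to C6H5COO-; total volume = 0.01539 + 0.01028 = 0.02567 L, so [C6H5COO-] = 0.003821/0.02567 = 0.1489 M.
Kb = Kw/Ka = 1.0e-14 / 6.3 x 10^-5 = 1.59e-10.
[OH^-] = sqrt(Kb x [C6H5COO-]) = sqrt(1.59e-10 x 0.1489) = 4.86e-6 M.
pOH = 5.31, so pH = 14.00 - 5.31 = 8.69.

8.69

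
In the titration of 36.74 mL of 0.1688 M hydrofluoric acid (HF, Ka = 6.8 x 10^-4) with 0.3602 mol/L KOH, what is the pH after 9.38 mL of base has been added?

Initial n(HF) = 0.1688 x 0.03674 = 0.006202 mol.
n(KOH) added = 0.3602 x 0.009380 = 0.003379 mol, converting that many moles of HF to F-.
Remaining n(HF) = 0.002823 mol; n(F-) = 0.003379 mol.
By Henderson-Hasselbalch, pH = pKa + log([A^-]/[HA]) = 3.17 + log(0.003379/0.002823) = 3.17 + (+0.08) = 3.25.

3.25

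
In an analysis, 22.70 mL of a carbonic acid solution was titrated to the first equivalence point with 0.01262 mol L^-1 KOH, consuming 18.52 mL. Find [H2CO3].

0.0103 M

n(KOH) = 0.01262 x 0.01852 = 0.0002337 mol.
At the first equivalence point, 1 mol OH^- react per mol H2CO3, so n(H2CO3) = 0.0002337 / 1 = 0.0002337 mol.
[H2CO3] = 0.0002337 / 0.02270 L = 0.0103 M.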